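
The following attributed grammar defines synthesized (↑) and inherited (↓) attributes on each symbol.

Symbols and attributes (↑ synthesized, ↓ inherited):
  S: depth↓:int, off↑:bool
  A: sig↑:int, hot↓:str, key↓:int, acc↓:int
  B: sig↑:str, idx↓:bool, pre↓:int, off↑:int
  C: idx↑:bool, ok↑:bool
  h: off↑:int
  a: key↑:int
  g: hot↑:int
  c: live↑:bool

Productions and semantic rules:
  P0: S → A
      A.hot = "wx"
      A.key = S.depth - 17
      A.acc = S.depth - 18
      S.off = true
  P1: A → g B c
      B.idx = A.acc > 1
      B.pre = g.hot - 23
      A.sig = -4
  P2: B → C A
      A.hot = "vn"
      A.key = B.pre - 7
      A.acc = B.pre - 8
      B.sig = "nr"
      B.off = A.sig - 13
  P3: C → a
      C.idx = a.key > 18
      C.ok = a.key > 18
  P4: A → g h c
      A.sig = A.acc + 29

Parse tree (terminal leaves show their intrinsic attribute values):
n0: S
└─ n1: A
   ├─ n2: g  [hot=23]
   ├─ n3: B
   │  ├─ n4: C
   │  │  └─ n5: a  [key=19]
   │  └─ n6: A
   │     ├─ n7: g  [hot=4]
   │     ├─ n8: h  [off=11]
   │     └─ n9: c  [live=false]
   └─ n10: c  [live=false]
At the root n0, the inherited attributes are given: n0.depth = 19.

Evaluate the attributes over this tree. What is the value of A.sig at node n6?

1. n0.depth = 19  [given at root]
2. n1.hot = "wx"  ["wx"]
3. n1.key = 2  [S.depth - 17]
4. n1.acc = 1  [S.depth - 18]
5. n2.hot = 23  [terminal]
6. n3.idx = false  [A.acc > 1]
7. n3.pre = 0  [g.hot - 23]
8. n5.key = 19  [terminal]
9. n4.idx = true  [a.key > 18]
10. n4.ok = true  [a.key > 18]
11. n6.hot = "vn"  ["vn"]
12. n6.key = -7  [B.pre - 7]
13. n6.acc = -8  [B.pre - 8]
14. n7.hot = 4  [terminal]
15. n8.off = 11  [terminal]
16. n9.live = false  [terminal]
17. n6.sig = 21  [A.acc + 29]
18. n3.sig = "nr"  ["nr"]
19. n3.off = 8  [A.sig - 13]
20. n10.live = false  [terminal]
21. n1.sig = -4  [-4]
22. n0.off = true  [true]

21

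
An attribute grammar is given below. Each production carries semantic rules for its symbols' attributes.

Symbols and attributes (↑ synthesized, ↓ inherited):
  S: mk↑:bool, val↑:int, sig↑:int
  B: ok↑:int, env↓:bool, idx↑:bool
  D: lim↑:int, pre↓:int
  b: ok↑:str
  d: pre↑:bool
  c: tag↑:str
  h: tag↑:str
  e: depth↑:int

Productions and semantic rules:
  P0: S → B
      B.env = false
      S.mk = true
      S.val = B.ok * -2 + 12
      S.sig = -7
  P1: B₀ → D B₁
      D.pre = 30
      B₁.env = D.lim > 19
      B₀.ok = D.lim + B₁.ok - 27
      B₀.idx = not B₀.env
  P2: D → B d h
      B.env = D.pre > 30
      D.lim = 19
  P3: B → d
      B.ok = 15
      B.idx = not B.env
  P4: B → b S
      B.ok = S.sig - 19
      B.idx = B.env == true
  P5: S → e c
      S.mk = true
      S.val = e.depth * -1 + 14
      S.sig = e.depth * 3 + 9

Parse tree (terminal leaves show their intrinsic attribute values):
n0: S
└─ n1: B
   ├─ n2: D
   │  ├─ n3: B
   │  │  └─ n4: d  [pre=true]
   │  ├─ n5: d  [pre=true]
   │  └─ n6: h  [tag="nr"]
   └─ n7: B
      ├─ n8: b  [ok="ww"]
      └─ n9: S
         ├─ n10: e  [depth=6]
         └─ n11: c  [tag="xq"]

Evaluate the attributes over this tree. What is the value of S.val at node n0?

1. n1.env = false  [false]
2. n2.pre = 30  [30]
3. n3.env = false  [D.pre > 30]
4. n4.pre = true  [terminal]
5. n3.ok = 15  [15]
6. n3.idx = true  [not B.env]
7. n5.pre = true  [terminal]
8. n6.tag = "nr"  [terminal]
9. n2.lim = 19  [19]
10. n7.env = false  [D.lim > 19]
11. n8.ok = "ww"  [terminal]
12. n10.depth = 6  [terminal]
13. n11.tag = "xq"  [terminal]
14. n9.mk = true  [true]
15. n9.val = 8  [e.depth * -1 + 14]
16. n9.sig = 27  [e.depth * 3 + 9]
17. n7.ok = 8  [S.sig - 19]
18. n7.idx = false  [B.env == true]
19. n1.ok = 0  [D.lim + B₁.ok - 27]
20. n1.idx = true  [not B₀.env]
21. n0.mk = true  [true]
22. n0.val = 12  [B.ok * -2 + 12]
23. n0.sig = -7  [-7]

12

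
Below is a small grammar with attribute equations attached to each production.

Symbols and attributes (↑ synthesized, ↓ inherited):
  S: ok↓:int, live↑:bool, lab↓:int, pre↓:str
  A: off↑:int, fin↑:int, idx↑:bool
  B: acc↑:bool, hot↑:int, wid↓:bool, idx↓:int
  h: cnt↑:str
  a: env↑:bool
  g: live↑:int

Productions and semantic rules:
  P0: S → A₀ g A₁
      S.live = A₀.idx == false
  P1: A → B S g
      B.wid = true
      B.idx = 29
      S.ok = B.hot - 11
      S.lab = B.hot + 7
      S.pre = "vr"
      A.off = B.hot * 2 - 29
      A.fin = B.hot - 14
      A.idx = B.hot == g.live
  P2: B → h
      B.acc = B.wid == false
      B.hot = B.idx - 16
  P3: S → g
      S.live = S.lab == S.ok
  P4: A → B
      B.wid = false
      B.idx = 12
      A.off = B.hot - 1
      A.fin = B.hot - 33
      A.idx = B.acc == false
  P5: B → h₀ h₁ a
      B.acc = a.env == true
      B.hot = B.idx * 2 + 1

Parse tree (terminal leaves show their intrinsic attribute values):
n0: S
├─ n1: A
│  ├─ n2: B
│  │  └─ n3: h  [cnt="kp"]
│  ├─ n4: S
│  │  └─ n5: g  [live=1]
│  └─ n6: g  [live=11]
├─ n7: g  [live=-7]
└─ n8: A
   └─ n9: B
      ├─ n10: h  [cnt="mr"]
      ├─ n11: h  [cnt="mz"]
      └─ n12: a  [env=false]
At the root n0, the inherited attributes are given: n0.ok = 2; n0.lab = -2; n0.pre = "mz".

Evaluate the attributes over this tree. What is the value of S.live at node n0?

1. n0.ok = 2  [given at root]
2. n0.lab = -2  [given at root]
3. n0.pre = "mz"  [given at root]
4. n2.wid = true  [true]
5. n2.idx = 29  [29]
6. n3.cnt = "kp"  [terminal]
7. n2.acc = false  [B.wid == false]
8. n2.hot = 13  [B.idx - 16]
9. n4.ok = 2  [B.hot - 11]
10. n4.lab = 20  [B.hot + 7]
11. n4.pre = "vr"  ["vr"]
12. n5.live = 1  [terminal]
13. n4.live = false  [S.lab == S.ok]
14. n6.live = 11  [terminal]
15. n1.off = -3  [B.hot * 2 - 29]
16. n1.fin = -1  [B.hot - 14]
17. n1.idx = false  [B.hot == g.live]
18. n7.live = -7  [terminal]
19. n9.wid = false  [false]
20. n9.idx = 12  [12]
21. n10.cnt = "mr"  [terminal]
22. n11.cnt = "mz"  [terminal]
23. n12.env = false  [terminal]
24. n9.acc = false  [a.env == true]
25. n9.hot = 25  [B.idx * 2 + 1]
26. n8.off = 24  [B.hot - 1]
27. n8.fin = -8  [B.hot - 33]
28. n8.idx = true  [B.acc == false]
29. n0.live = true  [A₀.idx == false]

true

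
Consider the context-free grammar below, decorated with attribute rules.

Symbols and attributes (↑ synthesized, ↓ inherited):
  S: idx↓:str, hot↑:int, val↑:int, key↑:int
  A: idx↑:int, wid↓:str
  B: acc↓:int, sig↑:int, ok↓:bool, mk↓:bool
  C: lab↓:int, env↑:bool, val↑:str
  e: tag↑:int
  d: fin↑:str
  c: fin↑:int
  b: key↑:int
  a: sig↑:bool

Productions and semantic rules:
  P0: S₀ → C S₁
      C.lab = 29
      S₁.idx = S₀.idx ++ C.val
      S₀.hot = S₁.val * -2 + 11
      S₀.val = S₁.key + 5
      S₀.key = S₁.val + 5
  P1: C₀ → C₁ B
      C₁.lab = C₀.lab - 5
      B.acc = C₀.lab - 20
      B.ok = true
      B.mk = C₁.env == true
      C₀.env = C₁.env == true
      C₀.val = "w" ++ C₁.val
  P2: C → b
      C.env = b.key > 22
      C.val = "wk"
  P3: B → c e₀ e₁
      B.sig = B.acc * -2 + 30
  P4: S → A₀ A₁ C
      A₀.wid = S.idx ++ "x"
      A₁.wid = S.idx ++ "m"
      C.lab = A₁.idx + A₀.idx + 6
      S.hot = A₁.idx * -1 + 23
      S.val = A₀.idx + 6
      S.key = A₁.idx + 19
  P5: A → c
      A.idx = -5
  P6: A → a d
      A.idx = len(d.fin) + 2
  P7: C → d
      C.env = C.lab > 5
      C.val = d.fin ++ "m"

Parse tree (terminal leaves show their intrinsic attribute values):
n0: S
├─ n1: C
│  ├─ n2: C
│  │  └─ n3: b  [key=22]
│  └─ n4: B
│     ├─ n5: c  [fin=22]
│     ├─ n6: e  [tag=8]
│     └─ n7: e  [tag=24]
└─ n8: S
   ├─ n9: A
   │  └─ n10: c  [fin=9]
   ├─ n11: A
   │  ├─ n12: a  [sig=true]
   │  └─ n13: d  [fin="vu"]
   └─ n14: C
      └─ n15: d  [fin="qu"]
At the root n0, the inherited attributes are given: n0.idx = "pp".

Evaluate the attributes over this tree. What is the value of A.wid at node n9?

"ppwwkx"

1. n0.idx = "pp"  [given at root]
2. n1.lab = 29  [29]
3. n2.lab = 24  [C₀.lab - 5]
4. n3.key = 22  [terminal]
5. n2.env = false  [b.key > 22]
6. n2.val = "wk"  ["wk"]
7. n4.acc = 9  [C₀.lab - 20]
8. n4.ok = true  [true]
9. n4.mk = false  [C₁.env == true]
10. n5.fin = 22  [terminal]
11. n6.tag = 8  [terminal]
12. n7.tag = 24  [terminal]
13. n4.sig = 12  [B.acc * -2 + 30]
14. n1.env = false  [C₁.env == true]
15. n1.val = "wwk"  ["w" ++ C₁.val]
16. n8.idx = "ppwwk"  [S₀.idx ++ C.val]
17. n9.wid = "ppwwkx"  [S.idx ++ "x"]
18. n10.fin = 9  [terminal]
19. n9.idx = -5  [-5]
20. n11.wid = "ppwwkm"  [S.idx ++ "m"]
21. n12.sig = true  [terminal]
22. n13.fin = "vu"  [terminal]
23. n11.idx = 4  [len(d.fin) + 2]
24. n14.lab = 5  [A₁.idx + A₀.idx + 6]
25. n15.fin = "qu"  [terminal]
26. n14.env = false  [C.lab > 5]
27. n14.val = "qum"  [d.fin ++ "m"]
28. n8.hot = 19  [A₁.idx * -1 + 23]
29. n8.val = 1  [A₀.idx + 6]
30. n8.key = 23  [A₁.idx + 19]
31. n0.hot = 9  [S₁.val * -2 + 11]
32. n0.val = 28  [S₁.key + 5]
33. n0.key = 6  [S₁.val + 5]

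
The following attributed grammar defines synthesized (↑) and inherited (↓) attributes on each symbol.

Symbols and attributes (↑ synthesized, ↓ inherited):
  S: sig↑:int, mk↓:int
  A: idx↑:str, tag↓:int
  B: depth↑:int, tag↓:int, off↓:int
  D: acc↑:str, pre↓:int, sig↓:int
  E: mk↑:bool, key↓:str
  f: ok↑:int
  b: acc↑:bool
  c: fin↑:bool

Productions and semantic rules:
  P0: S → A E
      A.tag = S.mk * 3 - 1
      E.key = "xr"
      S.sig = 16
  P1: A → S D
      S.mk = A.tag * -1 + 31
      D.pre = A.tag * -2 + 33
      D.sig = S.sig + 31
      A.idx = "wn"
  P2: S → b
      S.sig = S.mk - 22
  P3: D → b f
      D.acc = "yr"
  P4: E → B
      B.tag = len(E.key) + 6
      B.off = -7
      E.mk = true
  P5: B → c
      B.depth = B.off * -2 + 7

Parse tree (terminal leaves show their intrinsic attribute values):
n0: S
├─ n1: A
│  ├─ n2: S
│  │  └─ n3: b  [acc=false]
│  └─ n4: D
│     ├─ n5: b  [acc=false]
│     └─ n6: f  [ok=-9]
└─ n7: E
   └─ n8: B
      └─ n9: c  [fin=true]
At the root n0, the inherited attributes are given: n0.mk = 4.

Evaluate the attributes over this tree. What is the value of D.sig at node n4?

29

1. n0.mk = 4  [given at root]
2. n1.tag = 11  [S.mk * 3 - 1]
3. n2.mk = 20  [A.tag * -1 + 31]
4. n3.acc = false  [terminal]
5. n2.sig = -2  [S.mk - 22]
6. n4.pre = 11  [A.tag * -2 + 33]
7. n4.sig = 29  [S.sig + 31]
8. n5.acc = false  [terminal]
9. n6.ok = -9  [terminal]
10. n4.acc = "yr"  ["yr"]
11. n1.idx = "wn"  ["wn"]
12. n7.key = "xr"  ["xr"]
13. n8.tag = 8  [len(E.key) + 6]
14. n8.off = -7  [-7]
15. n9.fin = true  [terminal]
16. n8.depth = 21  [B.off * -2 + 7]
17. n7.mk = true  [true]
18. n0.sig = 16  [16]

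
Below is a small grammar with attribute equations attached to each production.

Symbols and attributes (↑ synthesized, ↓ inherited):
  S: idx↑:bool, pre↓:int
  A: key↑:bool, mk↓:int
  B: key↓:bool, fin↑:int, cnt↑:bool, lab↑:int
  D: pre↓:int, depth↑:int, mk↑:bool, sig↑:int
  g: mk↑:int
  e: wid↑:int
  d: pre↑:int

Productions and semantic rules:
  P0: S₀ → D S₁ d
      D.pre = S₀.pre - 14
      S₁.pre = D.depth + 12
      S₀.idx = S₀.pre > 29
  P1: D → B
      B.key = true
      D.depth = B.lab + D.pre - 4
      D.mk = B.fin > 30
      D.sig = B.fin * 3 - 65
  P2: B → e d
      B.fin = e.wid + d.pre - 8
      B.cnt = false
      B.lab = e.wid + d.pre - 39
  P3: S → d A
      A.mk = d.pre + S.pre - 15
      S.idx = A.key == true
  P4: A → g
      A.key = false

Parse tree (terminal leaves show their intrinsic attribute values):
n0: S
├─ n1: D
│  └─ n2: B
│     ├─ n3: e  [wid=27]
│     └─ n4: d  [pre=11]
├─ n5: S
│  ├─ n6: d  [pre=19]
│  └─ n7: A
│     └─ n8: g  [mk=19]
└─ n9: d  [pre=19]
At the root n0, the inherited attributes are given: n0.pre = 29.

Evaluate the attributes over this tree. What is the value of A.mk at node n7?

26

1. n0.pre = 29  [given at root]
2. n1.pre = 15  [S₀.pre - 14]
3. n2.key = true  [true]
4. n3.wid = 27  [terminal]
5. n4.pre = 11  [terminal]
6. n2.fin = 30  [e.wid + d.pre - 8]
7. n2.cnt = false  [false]
8. n2.lab = -1  [e.wid + d.pre - 39]
9. n1.depth = 10  [B.lab + D.pre - 4]
10. n1.mk = false  [B.fin > 30]
11. n1.sig = 25  [B.fin * 3 - 65]
12. n5.pre = 22  [D.depth + 12]
13. n6.pre = 19  [terminal]
14. n7.mk = 26  [d.pre + S.pre - 15]
15. n8.mk = 19  [terminal]
16. n7.key = false  [false]
17. n5.idx = false  [A.key == true]
18. n9.pre = 19  [terminal]
19. n0.idx = false  [S₀.pre > 29]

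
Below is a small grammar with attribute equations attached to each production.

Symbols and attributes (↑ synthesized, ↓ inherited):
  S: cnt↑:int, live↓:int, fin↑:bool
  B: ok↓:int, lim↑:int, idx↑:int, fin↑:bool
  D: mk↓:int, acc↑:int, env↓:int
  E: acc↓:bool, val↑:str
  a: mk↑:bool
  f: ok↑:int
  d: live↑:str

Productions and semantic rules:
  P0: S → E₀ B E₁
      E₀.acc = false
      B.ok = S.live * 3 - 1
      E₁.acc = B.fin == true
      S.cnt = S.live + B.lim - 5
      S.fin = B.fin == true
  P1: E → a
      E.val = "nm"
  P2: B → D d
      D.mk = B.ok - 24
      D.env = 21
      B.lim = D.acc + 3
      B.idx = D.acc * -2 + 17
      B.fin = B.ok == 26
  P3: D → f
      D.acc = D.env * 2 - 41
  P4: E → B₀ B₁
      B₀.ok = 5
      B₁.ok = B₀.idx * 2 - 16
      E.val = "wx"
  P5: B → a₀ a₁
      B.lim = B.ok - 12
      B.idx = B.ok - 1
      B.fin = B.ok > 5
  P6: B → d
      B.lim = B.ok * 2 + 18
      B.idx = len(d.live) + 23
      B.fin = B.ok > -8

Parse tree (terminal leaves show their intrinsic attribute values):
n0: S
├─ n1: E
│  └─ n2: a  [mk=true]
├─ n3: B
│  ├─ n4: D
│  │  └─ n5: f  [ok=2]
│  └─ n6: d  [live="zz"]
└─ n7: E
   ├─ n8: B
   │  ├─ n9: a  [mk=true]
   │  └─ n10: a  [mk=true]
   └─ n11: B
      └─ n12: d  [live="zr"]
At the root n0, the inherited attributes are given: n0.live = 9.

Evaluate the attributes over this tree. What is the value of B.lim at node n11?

1. n0.live = 9  [given at root]
2. n1.acc = false  [false]
3. n2.mk = true  [terminal]
4. n1.val = "nm"  ["nm"]
5. n3.ok = 26  [S.live * 3 - 1]
6. n4.mk = 2  [B.ok - 24]
7. n4.env = 21  [21]
8. n5.ok = 2  [terminal]
9. n4.acc = 1  [D.env * 2 - 41]
10. n6.live = "zz"  [terminal]
11. n3.lim = 4  [D.acc + 3]
12. n3.idx = 15  [D.acc * -2 + 17]
13. n3.fin = true  [B.ok == 26]
14. n7.acc = true  [B.fin == true]
15. n8.ok = 5  [5]
16. n9.mk = true  [terminal]
17. n10.mk = true  [terminal]
18. n8.lim = -7  [B.ok - 12]
19. n8.idx = 4  [B.ok - 1]
20. n8.fin = false  [B.ok > 5]
21. n11.ok = -8  [B₀.idx * 2 - 16]
22. n12.live = "zr"  [terminal]
23. n11.lim = 2  [B.ok * 2 + 18]
24. n11.idx = 25  [len(d.live) + 23]
25. n11.fin = false  [B.ok > -8]
26. n7.val = "wx"  ["wx"]
27. n0.cnt = 8  [S.live + B.lim - 5]
28. n0.fin = true  [B.fin == true]

2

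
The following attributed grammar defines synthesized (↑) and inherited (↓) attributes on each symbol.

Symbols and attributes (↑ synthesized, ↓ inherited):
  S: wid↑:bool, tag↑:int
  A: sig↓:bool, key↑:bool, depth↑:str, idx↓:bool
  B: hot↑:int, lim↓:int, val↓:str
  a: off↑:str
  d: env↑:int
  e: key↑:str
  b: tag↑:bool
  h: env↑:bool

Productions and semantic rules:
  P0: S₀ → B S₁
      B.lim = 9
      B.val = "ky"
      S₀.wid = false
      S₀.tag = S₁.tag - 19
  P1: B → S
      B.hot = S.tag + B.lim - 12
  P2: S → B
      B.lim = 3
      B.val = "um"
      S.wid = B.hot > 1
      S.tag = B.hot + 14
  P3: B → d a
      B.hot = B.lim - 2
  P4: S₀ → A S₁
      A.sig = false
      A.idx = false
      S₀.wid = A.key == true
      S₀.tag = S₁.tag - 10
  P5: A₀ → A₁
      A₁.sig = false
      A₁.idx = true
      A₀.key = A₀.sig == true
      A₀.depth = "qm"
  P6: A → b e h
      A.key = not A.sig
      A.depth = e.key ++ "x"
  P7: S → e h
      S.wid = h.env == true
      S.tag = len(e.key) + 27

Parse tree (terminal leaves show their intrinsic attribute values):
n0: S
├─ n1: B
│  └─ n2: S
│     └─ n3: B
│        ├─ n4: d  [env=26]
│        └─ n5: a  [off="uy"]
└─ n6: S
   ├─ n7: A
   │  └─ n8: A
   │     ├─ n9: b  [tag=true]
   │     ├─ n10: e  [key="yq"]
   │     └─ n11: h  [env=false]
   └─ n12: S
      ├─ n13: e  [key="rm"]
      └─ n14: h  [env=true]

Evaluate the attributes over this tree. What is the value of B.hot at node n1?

1. n1.lim = 9  [9]
2. n1.val = "ky"  ["ky"]
3. n3.lim = 3  [3]
4. n3.val = "um"  ["um"]
5. n4.env = 26  [terminal]
6. n5.off = "uy"  [terminal]
7. n3.hot = 1  [B.lim - 2]
8. n2.wid = false  [B.hot > 1]
9. n2.tag = 15  [B.hot + 14]
10. n1.hot = 12  [S.tag + B.lim - 12]
11. n7.sig = false  [false]
12. n7.idx = false  [false]
13. n8.sig = false  [false]
14. n8.idx = true  [true]
15. n9.tag = true  [terminal]
16. n10.key = "yq"  [terminal]
17. n11.env = false  [terminal]
18. n8.key = true  [not A.sig]
19. n8.depth = "yqx"  [e.key ++ "x"]
20. n7.key = false  [A₀.sig == true]
21. n7.depth = "qm"  ["qm"]
22. n13.key = "rm"  [terminal]
23. n14.env = true  [terminal]
24. n12.wid = true  [h.env == true]
25. n12.tag = 29  [len(e.key) + 27]
26. n6.wid = false  [A.key == true]
27. n6.tag = 19  [S₁.tag - 10]
28. n0.wid = false  [false]
29. n0.tag = 0  [S₁.tag - 19]

12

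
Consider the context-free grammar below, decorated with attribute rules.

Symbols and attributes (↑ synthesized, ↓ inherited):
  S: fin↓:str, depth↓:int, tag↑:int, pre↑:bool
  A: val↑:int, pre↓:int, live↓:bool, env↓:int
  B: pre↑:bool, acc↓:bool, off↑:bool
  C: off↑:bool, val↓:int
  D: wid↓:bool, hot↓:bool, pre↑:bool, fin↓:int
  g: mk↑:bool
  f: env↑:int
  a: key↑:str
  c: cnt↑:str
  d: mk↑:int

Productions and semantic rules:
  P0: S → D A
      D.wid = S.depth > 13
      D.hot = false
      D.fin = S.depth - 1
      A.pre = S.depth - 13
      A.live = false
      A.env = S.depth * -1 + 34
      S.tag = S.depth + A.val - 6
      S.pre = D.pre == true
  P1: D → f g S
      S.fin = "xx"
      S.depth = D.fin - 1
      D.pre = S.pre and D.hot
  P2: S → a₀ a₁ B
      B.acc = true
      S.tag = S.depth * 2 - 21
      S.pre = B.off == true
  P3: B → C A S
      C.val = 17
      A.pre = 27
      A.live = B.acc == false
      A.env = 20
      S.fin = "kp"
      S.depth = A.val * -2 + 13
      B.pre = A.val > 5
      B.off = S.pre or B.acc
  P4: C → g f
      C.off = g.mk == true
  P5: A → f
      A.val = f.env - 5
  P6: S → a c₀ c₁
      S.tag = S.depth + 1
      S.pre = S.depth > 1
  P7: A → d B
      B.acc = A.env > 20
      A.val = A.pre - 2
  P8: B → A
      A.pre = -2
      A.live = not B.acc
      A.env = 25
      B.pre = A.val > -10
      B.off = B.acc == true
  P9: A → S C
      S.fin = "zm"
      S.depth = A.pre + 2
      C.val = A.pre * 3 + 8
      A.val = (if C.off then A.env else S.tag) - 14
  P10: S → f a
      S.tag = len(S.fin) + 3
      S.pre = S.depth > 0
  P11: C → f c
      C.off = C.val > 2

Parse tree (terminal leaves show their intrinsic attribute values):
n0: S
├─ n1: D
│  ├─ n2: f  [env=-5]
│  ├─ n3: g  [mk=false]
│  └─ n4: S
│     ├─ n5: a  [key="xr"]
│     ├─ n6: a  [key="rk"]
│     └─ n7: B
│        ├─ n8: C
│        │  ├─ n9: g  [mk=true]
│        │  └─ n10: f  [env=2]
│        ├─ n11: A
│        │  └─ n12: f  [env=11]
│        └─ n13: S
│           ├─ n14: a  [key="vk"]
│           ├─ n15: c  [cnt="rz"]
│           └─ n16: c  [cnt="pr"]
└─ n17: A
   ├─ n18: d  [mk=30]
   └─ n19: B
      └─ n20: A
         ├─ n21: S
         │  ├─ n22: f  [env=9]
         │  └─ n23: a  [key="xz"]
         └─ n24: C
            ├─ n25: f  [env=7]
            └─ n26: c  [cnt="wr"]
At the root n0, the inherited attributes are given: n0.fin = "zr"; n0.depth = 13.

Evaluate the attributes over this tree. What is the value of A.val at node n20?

1. n0.fin = "zr"  [given at root]
2. n0.depth = 13  [given at root]
3. n1.wid = false  [S.depth > 13]
4. n1.hot = false  [false]
5. n1.fin = 12  [S.depth - 1]
6. n2.env = -5  [terminal]
7. n3.mk = false  [terminal]
8. n4.fin = "xx"  ["xx"]
9. n4.depth = 11  [D.fin - 1]
10. n5.key = "xr"  [terminal]
11. n6.key = "rk"  [terminal]
12. n7.acc = true  [true]
13. n8.val = 17  [17]
14. n9.mk = true  [terminal]
15. n10.env = 2  [terminal]
16. n8.off = true  [g.mk == true]
17. n11.pre = 27  [27]
18. n11.live = false  [B.acc == false]
19. n11.env = 20  [20]
20. n12.env = 11  [terminal]
21. n11.val = 6  [f.env - 5]
22. n13.fin = "kp"  ["kp"]
23. n13.depth = 1  [A.val * -2 + 13]
24. n14.key = "vk"  [terminal]
25. n15.cnt = "rz"  [terminal]
26. n16.cnt = "pr"  [terminal]
27. n13.tag = 2  [S.depth + 1]
28. n13.pre = false  [S.depth > 1]
29. n7.pre = true  [A.val > 5]
30. n7.off = true  [S.pre or B.acc]
31. n4.tag = 1  [S.depth * 2 - 21]
32. n4.pre = true  [B.off == true]
33. n1.pre = false  [S.pre and D.hot]
34. n17.pre = 0  [S.depth - 13]
35. n17.live = false  [false]
36. n17.env = 21  [S.depth * -1 + 34]
37. n18.mk = 30  [terminal]
38. n19.acc = true  [A.env > 20]
39. n20.pre = -2  [-2]
40. n20.live = false  [not B.acc]
41. n20.env = 25  [25]
42. n21.fin = "zm"  ["zm"]
43. n21.depth = 0  [A.pre + 2]
44. n22.env = 9  [terminal]
45. n23.key = "xz"  [terminal]
46. n21.tag = 5  [len(S.fin) + 3]
47. n21.pre = false  [S.depth > 0]
48. n24.val = 2  [A.pre * 3 + 8]
49. n25.env = 7  [terminal]
50. n26.cnt = "wr"  [terminal]
51. n24.off = false  [C.val > 2]
52. n20.val = -9  [(if C.off then A.env else S.tag) - 14]
53. n19.pre = true  [A.val > -10]
54. n19.off = true  [B.acc == true]
55. n17.val = -2  [A.pre - 2]
56. n0.tag = 5  [S.depth + A.val - 6]
57. n0.pre = false  [D.pre == true]

-9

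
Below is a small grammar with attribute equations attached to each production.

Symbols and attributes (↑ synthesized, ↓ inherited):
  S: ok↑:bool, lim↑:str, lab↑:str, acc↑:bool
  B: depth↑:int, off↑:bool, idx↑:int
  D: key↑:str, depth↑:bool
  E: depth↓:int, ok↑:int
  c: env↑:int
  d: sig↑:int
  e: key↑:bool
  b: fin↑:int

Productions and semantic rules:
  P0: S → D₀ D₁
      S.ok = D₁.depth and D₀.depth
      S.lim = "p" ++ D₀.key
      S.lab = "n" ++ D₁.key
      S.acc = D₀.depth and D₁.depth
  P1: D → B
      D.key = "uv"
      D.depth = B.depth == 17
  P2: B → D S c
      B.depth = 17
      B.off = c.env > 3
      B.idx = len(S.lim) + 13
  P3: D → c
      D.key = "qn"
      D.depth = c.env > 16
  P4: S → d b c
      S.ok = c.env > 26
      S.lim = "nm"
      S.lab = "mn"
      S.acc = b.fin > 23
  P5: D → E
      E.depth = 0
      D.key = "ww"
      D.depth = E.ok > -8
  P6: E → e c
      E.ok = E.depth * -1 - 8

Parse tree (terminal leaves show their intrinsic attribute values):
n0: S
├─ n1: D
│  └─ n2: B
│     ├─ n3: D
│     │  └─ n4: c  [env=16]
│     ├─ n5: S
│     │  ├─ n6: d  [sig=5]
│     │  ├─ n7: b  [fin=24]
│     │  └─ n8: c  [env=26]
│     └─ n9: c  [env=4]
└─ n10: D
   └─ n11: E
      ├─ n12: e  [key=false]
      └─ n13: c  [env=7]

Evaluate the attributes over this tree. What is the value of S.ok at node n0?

false

1. n4.env = 16  [terminal]
2. n3.key = "qn"  ["qn"]
3. n3.depth = false  [c.env > 16]
4. n6.sig = 5  [terminal]
5. n7.fin = 24  [terminal]
6. n8.env = 26  [terminal]
7. n5.ok = false  [c.env > 26]
8. n5.lim = "nm"  ["nm"]
9. n5.lab = "mn"  ["mn"]
10. n5.acc = true  [b.fin > 23]
11. n9.env = 4  [terminal]
12. n2.depth = 17  [17]
13. n2.off = true  [c.env > 3]
14. n2.idx = 15  [len(S.lim) + 13]
15. n1.key = "uv"  ["uv"]
16. n1.depth = true  [B.depth == 17]
17. n11.depth = 0  [0]
18. n12.key = false  [terminal]
19. n13.env = 7  [terminal]
20. n11.ok = -8  [E.depth * -1 - 8]
21. n10.key = "ww"  ["ww"]
22. n10.depth = false  [E.ok > -8]
23. n0.ok = false  [D₁.depth and D₀.depth]
24. n0.lim = "puv"  ["p" ++ D₀.key]
25. n0.lab = "nww"  ["n" ++ D₁.key]
26. n0.acc = false  [D₀.depth and D₁.depth]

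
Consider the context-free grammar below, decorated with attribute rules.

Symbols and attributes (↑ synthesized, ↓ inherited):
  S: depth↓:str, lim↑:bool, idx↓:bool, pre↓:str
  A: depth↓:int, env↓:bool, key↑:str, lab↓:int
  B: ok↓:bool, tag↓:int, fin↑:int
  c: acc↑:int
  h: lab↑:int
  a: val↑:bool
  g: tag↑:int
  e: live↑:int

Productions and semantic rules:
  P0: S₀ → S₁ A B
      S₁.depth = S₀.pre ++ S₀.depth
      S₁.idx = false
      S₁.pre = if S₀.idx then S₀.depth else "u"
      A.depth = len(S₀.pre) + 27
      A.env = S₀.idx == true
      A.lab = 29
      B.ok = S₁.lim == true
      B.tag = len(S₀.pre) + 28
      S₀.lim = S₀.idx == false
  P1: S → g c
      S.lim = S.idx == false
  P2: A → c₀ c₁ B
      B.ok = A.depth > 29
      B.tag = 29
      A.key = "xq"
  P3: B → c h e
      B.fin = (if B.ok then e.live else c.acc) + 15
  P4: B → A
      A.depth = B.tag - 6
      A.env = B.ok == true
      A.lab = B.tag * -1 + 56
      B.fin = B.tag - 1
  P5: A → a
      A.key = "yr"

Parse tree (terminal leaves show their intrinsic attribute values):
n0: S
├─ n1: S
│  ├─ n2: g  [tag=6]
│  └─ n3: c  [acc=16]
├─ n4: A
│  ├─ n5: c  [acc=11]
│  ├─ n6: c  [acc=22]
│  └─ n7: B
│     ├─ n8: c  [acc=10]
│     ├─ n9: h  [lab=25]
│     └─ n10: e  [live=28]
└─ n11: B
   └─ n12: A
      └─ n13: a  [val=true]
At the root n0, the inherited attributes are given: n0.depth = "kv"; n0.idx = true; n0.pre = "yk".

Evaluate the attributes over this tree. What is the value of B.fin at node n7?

25

1. n0.depth = "kv"  [given at root]
2. n0.idx = true  [given at root]
3. n0.pre = "yk"  [given at root]
4. n1.depth = "ykkv"  [S₀.pre ++ S₀.depth]
5. n1.idx = false  [false]
6. n1.pre = "kv"  [if S₀.idx then S₀.depth else "u"]
7. n2.tag = 6  [terminal]
8. n3.acc = 16  [terminal]
9. n1.lim = true  [S.idx == false]
10. n4.depth = 29  [len(S₀.pre) + 27]
11. n4.env = true  [S₀.idx == true]
12. n4.lab = 29  [29]
13. n5.acc = 11  [terminal]
14. n6.acc = 22  [terminal]
15. n7.ok = false  [A.depth > 29]
16. n7.tag = 29  [29]
17. n8.acc = 10  [terminal]
18. n9.lab = 25  [terminal]
19. n10.live = 28  [terminal]
20. n7.fin = 25  [(if B.ok then e.live else c.acc) + 15]
21. n4.key = "xq"  ["xq"]
22. n11.ok = true  [S₁.lim == true]
23. n11.tag = 30  [len(S₀.pre) + 28]
24. n12.depth = 24  [B.tag - 6]
25. n12.env = true  [B.ok == true]
26. n12.lab = 26  [B.tag * -1 + 56]
27. n13.val = true  [terminal]
28. n12.key = "yr"  ["yr"]
29. n11.fin = 29  [B.tag - 1]
30. n0.lim = false  [S₀.idx == false]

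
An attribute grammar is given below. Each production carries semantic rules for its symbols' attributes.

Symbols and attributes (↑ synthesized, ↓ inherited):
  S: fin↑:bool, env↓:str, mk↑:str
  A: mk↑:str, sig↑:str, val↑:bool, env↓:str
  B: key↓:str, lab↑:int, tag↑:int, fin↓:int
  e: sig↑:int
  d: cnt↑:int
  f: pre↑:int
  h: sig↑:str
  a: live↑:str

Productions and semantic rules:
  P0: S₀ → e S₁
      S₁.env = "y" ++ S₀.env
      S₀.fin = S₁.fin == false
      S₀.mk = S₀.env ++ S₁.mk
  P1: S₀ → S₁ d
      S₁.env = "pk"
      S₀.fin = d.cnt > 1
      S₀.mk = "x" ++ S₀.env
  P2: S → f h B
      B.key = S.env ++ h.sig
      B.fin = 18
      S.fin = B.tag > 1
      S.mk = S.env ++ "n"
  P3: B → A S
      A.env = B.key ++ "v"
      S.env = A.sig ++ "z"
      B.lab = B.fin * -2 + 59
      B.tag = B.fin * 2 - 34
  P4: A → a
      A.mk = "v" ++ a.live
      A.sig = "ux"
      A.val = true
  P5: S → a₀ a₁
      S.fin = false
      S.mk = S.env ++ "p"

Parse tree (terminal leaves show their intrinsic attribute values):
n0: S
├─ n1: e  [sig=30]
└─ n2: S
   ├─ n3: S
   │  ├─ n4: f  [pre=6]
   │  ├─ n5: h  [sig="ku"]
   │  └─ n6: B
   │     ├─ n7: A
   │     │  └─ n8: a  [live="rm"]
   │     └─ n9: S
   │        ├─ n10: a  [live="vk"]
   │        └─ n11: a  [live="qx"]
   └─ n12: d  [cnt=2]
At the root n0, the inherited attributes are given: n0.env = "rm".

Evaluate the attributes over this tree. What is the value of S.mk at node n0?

"rmxyrm"

1. n0.env = "rm"  [given at root]
2. n1.sig = 30  [terminal]
3. n2.env = "yrm"  ["y" ++ S₀.env]
4. n3.env = "pk"  ["pk"]
5. n4.pre = 6  [terminal]
6. n5.sig = "ku"  [terminal]
7. n6.key = "pkku"  [S.env ++ h.sig]
8. n6.fin = 18  [18]
9. n7.env = "pkkuv"  [B.key ++ "v"]
10. n8.live = "rm"  [terminal]
11. n7.mk = "vrm"  ["v" ++ a.live]
12. n7.sig = "ux"  ["ux"]
13. n7.val = true  [true]
14. n9.env = "uxz"  [A.sig ++ "z"]
15. n10.live = "vk"  [terminal]
16. n11.live = "qx"  [terminal]
17. n9.fin = false  [false]
18. n9.mk = "uxzp"  [S.env ++ "p"]
19. n6.lab = 23  [B.fin * -2 + 59]
20. n6.tag = 2  [B.fin * 2 - 34]
21. n3.fin = true  [B.tag > 1]
22. n3.mk = "pkn"  [S.env ++ "n"]
23. n12.cnt = 2  [terminal]
24. n2.fin = true  [d.cnt > 1]
25. n2.mk = "xyrm"  ["x" ++ S₀.env]
26. n0.fin = false  [S₁.fin == false]
27. n0.mk = "rmxyrm"  [S₀.env ++ S₁.mk]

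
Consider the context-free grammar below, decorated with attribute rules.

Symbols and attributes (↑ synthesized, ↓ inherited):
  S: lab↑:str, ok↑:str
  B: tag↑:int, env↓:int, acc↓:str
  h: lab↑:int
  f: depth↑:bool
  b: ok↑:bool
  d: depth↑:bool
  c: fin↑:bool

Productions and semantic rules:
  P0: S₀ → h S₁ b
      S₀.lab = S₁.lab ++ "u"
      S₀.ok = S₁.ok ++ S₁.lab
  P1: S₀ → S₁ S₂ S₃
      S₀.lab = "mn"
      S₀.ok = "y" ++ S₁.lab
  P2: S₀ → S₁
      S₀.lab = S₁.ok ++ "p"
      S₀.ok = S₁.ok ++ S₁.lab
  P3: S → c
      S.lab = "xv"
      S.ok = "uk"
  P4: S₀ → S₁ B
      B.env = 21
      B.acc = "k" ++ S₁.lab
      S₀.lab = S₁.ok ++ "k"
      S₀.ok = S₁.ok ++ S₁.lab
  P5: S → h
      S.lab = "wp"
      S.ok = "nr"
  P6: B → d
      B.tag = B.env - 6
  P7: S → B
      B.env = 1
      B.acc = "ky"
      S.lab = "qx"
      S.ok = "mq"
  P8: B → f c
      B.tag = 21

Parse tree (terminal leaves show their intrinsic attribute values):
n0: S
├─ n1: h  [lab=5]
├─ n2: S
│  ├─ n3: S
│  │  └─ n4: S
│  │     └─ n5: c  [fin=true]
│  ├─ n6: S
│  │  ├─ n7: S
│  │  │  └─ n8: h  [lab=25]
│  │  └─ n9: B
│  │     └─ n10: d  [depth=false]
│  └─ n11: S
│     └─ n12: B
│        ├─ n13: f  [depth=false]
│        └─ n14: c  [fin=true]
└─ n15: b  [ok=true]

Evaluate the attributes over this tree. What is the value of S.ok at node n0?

1. n1.lab = 5  [terminal]
2. n5.fin = true  [terminal]
3. n4.lab = "xv"  ["xv"]
4. n4.ok = "uk"  ["uk"]
5. n3.lab = "ukp"  [S₁.ok ++ "p"]
6. n3.ok = "ukxv"  [S₁.ok ++ S₁.lab]
7. n8.lab = 25  [terminal]
8. n7.lab = "wp"  ["wp"]
9. n7.ok = "nr"  ["nr"]
10. n9.env = 21  [21]
11. n9.acc = "kwp"  ["k" ++ S₁.lab]
12. n10.depth = false  [terminal]
13. n9.tag = 15  [B.env - 6]
14. n6.lab = "nrk"  [S₁.ok ++ "k"]
15. n6.ok = "nrwp"  [S₁.ok ++ S₁.lab]
16. n12.env = 1  [1]
17. n12.acc = "ky"  ["ky"]
18. n13.depth = false  [terminal]
19. n14.fin = true  [terminal]
20. n12.tag = 21  [21]
21. n11.lab = "qx"  ["qx"]
22. n11.ok = "mq"  ["mq"]
23. n2.lab = "mn"  ["mn"]
24. n2.ok = "yukp"  ["y" ++ S₁.lab]
25. n15.ok = true  [terminal]
26. n0.lab = "mnu"  [S₁.lab ++ "u"]
27. n0.ok = "yukpmn"  [S₁.ok ++ S₁.lab]

"yukpmn"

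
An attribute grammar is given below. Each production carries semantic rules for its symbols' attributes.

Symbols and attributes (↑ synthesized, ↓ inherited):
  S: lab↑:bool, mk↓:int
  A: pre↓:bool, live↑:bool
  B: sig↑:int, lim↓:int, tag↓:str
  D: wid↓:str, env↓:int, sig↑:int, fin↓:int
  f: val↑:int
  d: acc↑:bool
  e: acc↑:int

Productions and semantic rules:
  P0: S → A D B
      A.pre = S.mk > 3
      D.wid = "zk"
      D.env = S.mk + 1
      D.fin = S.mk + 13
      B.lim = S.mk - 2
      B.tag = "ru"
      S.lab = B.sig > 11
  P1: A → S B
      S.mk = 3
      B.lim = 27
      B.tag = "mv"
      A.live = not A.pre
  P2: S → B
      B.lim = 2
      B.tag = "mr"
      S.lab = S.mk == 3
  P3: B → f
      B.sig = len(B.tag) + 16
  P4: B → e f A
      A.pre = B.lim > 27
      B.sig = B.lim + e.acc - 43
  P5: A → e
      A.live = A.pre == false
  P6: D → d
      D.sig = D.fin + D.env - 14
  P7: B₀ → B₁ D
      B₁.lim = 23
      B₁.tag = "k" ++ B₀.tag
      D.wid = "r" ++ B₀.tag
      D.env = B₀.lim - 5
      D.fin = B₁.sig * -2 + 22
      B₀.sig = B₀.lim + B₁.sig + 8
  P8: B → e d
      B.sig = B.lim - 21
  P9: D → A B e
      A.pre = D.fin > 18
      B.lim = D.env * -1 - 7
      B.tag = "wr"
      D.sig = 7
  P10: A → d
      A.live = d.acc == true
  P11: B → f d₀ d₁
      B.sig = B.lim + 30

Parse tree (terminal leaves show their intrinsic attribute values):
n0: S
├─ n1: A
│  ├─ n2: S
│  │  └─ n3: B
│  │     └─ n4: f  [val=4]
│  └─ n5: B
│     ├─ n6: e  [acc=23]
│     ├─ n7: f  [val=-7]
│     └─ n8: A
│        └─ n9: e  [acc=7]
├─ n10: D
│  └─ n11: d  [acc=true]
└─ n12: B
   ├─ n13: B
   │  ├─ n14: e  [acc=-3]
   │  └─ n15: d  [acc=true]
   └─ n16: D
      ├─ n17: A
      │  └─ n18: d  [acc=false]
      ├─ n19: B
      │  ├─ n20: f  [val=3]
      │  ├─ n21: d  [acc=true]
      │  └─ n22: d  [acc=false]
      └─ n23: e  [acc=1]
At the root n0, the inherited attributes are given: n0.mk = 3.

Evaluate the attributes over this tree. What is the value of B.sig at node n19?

27

1. n0.mk = 3  [given at root]
2. n1.pre = false  [S.mk > 3]
3. n2.mk = 3  [3]
4. n3.lim = 2  [2]
5. n3.tag = "mr"  ["mr"]
6. n4.val = 4  [terminal]
7. n3.sig = 18  [len(B.tag) + 16]
8. n2.lab = true  [S.mk == 3]
9. n5.lim = 27  [27]
10. n5.tag = "mv"  ["mv"]
11. n6.acc = 23  [terminal]
12. n7.val = -7  [terminal]
13. n8.pre = false  [B.lim > 27]
14. n9.acc = 7  [terminal]
15. n8.live = true  [A.pre == false]
16. n5.sig = 7  [B.lim + e.acc - 43]
17. n1.live = true  [not A.pre]
18. n10.wid = "zk"  ["zk"]
19. n10.env = 4  [S.mk + 1]
20. n10.fin = 16  [S.mk + 13]
21. n11.acc = true  [terminal]
22. n10.sig = 6  [D.fin + D.env - 14]
23. n12.lim = 1  [S.mk - 2]
24. n12.tag = "ru"  ["ru"]
25. n13.lim = 23  [23]
26. n13.tag = "kru"  ["k" ++ B₀.tag]
27. n14.acc = -3  [terminal]
28. n15.acc = true  [terminal]
29. n13.sig = 2  [B.lim - 21]
30. n16.wid = "rru"  ["r" ++ B₀.tag]
31. n16.env = -4  [B₀.lim - 5]
32. n16.fin = 18  [B₁.sig * -2 + 22]
33. n17.pre = false  [D.fin > 18]
34. n18.acc = false  [terminal]
35. n17.live = false  [d.acc == true]
36. n19.lim = -3  [D.env * -1 - 7]
37. n19.tag = "wr"  ["wr"]
38. n20.val = 3  [terminal]
39. n21.acc = true  [terminal]
40. n22.acc = false  [terminal]
41. n19.sig = 27  [B.lim + 30]
42. n23.acc = 1  [terminal]
43. n16.sig = 7  [7]
44. n12.sig = 11  [B₀.lim + B₁.sig + 8]
45. n0.lab = false  [B.sig > 11]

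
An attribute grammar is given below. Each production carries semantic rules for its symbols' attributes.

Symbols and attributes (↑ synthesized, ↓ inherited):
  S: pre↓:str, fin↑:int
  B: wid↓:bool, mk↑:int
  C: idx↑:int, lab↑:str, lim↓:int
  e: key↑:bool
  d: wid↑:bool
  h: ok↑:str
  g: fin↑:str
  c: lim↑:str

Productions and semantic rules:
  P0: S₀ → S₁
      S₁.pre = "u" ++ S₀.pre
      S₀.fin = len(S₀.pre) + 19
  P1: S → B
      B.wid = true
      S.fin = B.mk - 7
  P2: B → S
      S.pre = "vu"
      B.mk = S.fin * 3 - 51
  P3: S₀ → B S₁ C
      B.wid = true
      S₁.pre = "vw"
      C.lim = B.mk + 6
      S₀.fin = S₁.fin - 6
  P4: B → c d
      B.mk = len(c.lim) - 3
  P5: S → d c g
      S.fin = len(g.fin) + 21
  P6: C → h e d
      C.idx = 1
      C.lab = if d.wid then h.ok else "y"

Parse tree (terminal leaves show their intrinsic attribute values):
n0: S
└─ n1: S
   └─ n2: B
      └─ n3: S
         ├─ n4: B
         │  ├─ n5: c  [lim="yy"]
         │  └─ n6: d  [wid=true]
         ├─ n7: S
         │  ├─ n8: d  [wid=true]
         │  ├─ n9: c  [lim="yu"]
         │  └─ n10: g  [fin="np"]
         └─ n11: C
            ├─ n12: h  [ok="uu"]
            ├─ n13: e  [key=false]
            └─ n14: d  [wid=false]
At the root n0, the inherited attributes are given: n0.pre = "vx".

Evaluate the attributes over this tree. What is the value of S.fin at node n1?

1. n0.pre = "vx"  [given at root]
2. n1.pre = "uvx"  ["u" ++ S₀.pre]
3. n2.wid = true  [true]
4. n3.pre = "vu"  ["vu"]
5. n4.wid = true  [true]
6. n5.lim = "yy"  [terminal]
7. n6.wid = true  [terminal]
8. n4.mk = -1  [len(c.lim) - 3]
9. n7.pre = "vw"  ["vw"]
10. n8.wid = true  [terminal]
11. n9.lim = "yu"  [terminal]
12. n10.fin = "np"  [terminal]
13. n7.fin = 23  [len(g.fin) + 21]
14. n11.lim = 5  [B.mk + 6]
15. n12.ok = "uu"  [terminal]
16. n13.key = false  [terminal]
17. n14.wid = false  [terminal]
18. n11.idx = 1  [1]
19. n11.lab = "y"  [if d.wid then h.ok else "y"]
20. n3.fin = 17  [S₁.fin - 6]
21. n2.mk = 0  [S.fin * 3 - 51]
22. n1.fin = -7  [B.mk - 7]
23. n0.fin = 21  [len(S₀.pre) + 19]

-7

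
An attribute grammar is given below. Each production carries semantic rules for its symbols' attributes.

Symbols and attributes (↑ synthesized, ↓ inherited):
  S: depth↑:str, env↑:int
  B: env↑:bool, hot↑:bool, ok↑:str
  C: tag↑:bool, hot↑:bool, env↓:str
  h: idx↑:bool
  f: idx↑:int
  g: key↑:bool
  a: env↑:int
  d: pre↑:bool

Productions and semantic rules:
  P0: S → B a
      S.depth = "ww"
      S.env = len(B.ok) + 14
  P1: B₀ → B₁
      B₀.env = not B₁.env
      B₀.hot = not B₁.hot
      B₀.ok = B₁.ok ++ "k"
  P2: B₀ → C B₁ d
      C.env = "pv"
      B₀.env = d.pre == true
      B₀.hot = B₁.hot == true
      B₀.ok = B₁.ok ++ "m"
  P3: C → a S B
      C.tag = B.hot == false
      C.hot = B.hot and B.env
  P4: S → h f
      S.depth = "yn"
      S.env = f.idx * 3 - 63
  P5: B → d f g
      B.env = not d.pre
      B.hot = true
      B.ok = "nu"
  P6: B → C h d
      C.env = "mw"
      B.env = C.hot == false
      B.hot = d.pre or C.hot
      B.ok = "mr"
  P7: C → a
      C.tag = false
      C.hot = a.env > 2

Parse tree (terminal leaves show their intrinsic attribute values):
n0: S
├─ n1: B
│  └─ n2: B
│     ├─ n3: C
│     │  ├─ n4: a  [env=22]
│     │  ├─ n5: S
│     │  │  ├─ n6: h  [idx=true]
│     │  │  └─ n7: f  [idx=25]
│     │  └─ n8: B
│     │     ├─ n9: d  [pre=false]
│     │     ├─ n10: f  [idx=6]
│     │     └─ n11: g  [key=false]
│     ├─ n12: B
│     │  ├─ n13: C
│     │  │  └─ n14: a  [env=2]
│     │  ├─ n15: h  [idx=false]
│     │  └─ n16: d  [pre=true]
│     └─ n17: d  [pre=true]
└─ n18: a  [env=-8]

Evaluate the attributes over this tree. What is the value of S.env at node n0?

1. n3.env = "pv"  ["pv"]
2. n4.env = 22  [terminal]
3. n6.idx = true  [terminal]
4. n7.idx = 25  [terminal]
5. n5.depth = "yn"  ["yn"]
6. n5.env = 12  [f.idx * 3 - 63]
7. n9.pre = false  [terminal]
8. n10.idx = 6  [terminal]
9. n11.key = false  [terminal]
10. n8.env = true  [not d.pre]
11. n8.hot = true  [true]
12. n8.ok = "nu"  ["nu"]
13. n3.tag = false  [B.hot == false]
14. n3.hot = true  [B.hot and B.env]
15. n13.env = "mw"  ["mw"]
16. n14.env = 2  [terminal]
17. n13.tag = false  [false]
18. n13.hot = false  [a.env > 2]
19. n15.idx = false  [terminal]
20. n16.pre = true  [terminal]
21. n12.env = true  [C.hot == false]
22. n12.hot = true  [d.pre or C.hot]
23. n12.ok = "mr"  ["mr"]
24. n17.pre = true  [terminal]
25. n2.env = true  [d.pre == true]
26. n2.hot = true  [B₁.hot == true]
27. n2.ok = "mrm"  [B₁.ok ++ "m"]
28. n1.env = false  [not B₁.env]
29. n1.hot = false  [not B₁.hot]
30. n1.ok = "mrmk"  [B₁.ok ++ "k"]
31. n18.env = -8  [terminal]
32. n0.depth = "ww"  ["ww"]
33. n0.env = 18  [len(B.ok) + 14]

18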